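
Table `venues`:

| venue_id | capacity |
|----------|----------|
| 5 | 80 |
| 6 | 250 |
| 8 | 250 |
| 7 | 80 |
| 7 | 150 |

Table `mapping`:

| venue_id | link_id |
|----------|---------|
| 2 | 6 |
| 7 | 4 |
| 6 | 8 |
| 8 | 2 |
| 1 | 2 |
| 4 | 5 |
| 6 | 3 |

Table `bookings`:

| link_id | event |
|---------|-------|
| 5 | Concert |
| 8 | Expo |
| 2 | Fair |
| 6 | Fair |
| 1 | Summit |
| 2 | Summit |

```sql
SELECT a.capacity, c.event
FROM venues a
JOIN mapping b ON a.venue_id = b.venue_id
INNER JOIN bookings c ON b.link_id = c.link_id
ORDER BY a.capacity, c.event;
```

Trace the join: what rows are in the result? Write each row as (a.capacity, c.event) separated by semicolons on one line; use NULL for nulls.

(250, Expo); (250, Fair); (250, Summit)

Evaluate left to right. First `venues a INNER JOIN mapping b` on venue_id: 5 row(s).
Then INNER JOIN `bookings c` on link_id: keep only rows whose b.link_id appears in c.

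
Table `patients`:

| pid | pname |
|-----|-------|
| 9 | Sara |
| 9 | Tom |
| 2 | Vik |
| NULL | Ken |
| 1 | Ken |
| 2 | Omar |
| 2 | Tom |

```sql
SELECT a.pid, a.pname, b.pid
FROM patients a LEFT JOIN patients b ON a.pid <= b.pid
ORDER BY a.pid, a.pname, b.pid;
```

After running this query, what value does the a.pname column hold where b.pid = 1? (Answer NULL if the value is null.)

LEFT JOIN keeps every row from `patients a`; unmatched rows get NULL for `patients b`'s columns.
Matching on a.pid <= b.pid. A NULL in a compared column never satisfies the condition.
- a row (pid=9): matches 2 b row(s) → 2 output row(s).
- a row (pid=9): matches 2 b row(s) → 2 output row(s).
- a row (pid=2): matches 5 b row(s) → 5 output row(s).
- a row (pid=NULL): no match → kept, b columns NULL.
- a row (pid=1): matches 6 b row(s) → 6 output row(s).
- a row (pid=2): matches 5 b row(s) → 5 output row(s).
- a row (pid=2): matches 5 b row(s) → 5 output row(s).

Ken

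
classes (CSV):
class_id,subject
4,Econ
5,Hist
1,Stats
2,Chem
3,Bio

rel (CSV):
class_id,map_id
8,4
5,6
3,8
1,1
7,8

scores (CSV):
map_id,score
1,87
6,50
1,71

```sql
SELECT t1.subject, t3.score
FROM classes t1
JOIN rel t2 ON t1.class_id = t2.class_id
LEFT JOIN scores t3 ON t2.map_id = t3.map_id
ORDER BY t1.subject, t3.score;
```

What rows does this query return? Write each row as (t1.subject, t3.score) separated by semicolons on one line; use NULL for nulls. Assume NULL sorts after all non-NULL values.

(Bio, NULL); (Hist, 50); (Stats, 71); (Stats, 87)

Joins associate left-to-right: classes INNER JOIN rel on class_id gives 3 intermediate row(s).
Then LEFT JOIN `scores t3` on map_id: each of those 3 rows is kept; rows whose t2.map_id has no match in t3 get NULL for t3's columns.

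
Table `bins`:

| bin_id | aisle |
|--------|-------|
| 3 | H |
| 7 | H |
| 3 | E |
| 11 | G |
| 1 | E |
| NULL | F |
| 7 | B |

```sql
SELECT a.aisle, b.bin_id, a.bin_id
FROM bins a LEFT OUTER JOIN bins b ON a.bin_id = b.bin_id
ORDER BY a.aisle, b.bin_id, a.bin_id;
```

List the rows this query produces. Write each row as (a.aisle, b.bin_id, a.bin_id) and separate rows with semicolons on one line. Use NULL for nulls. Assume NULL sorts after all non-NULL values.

(B, 7, 7); (B, 7, 7); (E, 1, 1); (E, 3, 3); (E, 3, 3); (F, NULL, NULL); (G, 11, 11); (H, 3, 3); (H, 3, 3); (H, 7, 7); (H, 7, 7)

LEFT JOIN keeps every row from `bins a`; unmatched rows get NULL for `bins b`'s columns.
Matching on a.bin_id = b.bin_id. A NULL in a compared column never satisfies the condition.
- a (bin_id=3) pairs with 2 row(s) of b.
- a (bin_id=7) pairs with 2 row(s) of b.
- a (bin_id=3) pairs with 2 row(s) of b.
- a (bin_id=11) pairs with 1 row(s) of b.
- a (bin_id=1) pairs with 1 row(s) of b.
- a (bin_id=NULL) has no partner → padded with NULL.
- a (bin_id=7) pairs with 2 row(s) of b.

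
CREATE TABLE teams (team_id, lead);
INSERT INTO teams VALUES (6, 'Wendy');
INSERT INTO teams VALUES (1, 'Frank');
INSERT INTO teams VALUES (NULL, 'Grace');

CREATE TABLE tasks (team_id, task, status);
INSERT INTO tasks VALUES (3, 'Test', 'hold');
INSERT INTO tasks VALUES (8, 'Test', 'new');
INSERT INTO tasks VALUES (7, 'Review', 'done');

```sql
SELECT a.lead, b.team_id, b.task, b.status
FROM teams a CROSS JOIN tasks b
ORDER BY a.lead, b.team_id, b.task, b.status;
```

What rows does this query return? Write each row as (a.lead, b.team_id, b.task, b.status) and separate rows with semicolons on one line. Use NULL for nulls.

(Frank, 3, Test, hold); (Frank, 7, Review, done); (Frank, 8, Test, new); (Grace, 3, Test, hold); (Grace, 7, Review, done); (Grace, 8, Test, new); (Wendy, 3, Test, hold); (Wendy, 7, Review, done); (Wendy, 8, Test, new)

CROSS JOIN pairs every row of `teams` with every row of `tasks`: 3 × 3 = 9 rows.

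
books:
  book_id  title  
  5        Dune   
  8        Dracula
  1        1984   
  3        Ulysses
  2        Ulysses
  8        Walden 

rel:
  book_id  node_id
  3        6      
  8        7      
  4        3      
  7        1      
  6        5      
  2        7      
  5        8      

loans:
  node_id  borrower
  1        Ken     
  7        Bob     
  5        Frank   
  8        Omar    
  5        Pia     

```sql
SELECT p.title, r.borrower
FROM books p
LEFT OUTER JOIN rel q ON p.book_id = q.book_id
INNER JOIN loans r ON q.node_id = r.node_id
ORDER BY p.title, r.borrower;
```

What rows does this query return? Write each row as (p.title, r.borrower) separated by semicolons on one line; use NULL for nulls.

Evaluate left to right. First `books p LEFT JOIN rel q` on book_id: 6 row(s).
Then INNER JOIN `loans r` on node_id: keep only rows whose q.node_id appears in r.

(Dracula, Bob); (Dune, Omar); (Ulysses, Bob); (Walden, Bob)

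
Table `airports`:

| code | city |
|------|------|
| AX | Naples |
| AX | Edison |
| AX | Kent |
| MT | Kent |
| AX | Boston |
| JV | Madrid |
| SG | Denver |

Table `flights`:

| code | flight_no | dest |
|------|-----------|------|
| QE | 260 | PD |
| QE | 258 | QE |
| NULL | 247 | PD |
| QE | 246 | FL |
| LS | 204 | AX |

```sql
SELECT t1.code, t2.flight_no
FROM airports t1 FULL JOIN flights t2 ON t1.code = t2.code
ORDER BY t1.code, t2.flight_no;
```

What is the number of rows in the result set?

12

FULL OUTER JOIN keeps every row from both sides; unmatched rows get NULL for the other side's columns.
Matching on t1.code = t2.code. A NULL in a compared column never satisfies the condition.
- code=AX: no t2 row matches, row kept with t2 columns NULL.
- code=AX: no t2 row matches, row kept with t2 columns NULL.
- code=AX: no t2 row matches, row kept with t2 columns NULL.
- code=MT: no t2 row matches, row kept with t2 columns NULL.
- code=AX: no t2 row matches, row kept with t2 columns NULL.
- code=JV: no t2 row matches, row kept with t2 columns NULL.
- code=SG: no t2 row matches, row kept with t2 columns NULL.
- plus 5 unmatched t2 row(s), each kept with NULL t1 columns.
Total: 0 matched + 12 padded = 12 rows.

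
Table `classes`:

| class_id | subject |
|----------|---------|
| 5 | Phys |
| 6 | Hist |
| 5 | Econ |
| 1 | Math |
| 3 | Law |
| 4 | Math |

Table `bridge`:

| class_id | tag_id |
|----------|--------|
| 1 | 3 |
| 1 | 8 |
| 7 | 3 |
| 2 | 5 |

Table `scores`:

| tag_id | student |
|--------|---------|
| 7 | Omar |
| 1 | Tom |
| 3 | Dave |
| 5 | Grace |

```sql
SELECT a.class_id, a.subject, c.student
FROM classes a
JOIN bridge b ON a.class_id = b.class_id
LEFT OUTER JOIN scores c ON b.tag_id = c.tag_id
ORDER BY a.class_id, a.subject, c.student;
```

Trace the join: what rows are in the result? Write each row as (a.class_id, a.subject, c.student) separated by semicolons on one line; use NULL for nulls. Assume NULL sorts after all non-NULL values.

(1, Math, Dave); (1, Math, NULL)

Joins associate left-to-right: classes INNER JOIN bridge on class_id gives 2 intermediate row(s).
Then LEFT JOIN `scores c` on tag_id: each of those 2 rows is kept; rows whose b.tag_id has no match in c get NULL for c's columns.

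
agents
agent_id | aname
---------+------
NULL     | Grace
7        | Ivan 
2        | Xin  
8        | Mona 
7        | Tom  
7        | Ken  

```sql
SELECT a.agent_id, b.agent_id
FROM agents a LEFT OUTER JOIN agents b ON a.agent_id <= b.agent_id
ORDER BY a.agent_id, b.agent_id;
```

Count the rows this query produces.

19

LEFT JOIN keeps every row from `agents a`; unmatched rows get NULL for `agents b`'s columns.
Matching on a.agent_id <= b.agent_id. A NULL in a compared column never satisfies the condition.
- agent_id=NULL: no b row matches, row kept with b columns NULL.
- agent_id=7: 4 matching b row(s), so 4 row(s) emitted.
- agent_id=2: 5 matching b row(s), so 5 row(s) emitted.
- agent_id=8: 1 matching b row(s), so 1 row(s) emitted.
- agent_id=7: 4 matching b row(s), so 4 row(s) emitted.
- agent_id=7: 4 matching b row(s), so 4 row(s) emitted.
Total: 18 matched + 1 padded = 19 rows.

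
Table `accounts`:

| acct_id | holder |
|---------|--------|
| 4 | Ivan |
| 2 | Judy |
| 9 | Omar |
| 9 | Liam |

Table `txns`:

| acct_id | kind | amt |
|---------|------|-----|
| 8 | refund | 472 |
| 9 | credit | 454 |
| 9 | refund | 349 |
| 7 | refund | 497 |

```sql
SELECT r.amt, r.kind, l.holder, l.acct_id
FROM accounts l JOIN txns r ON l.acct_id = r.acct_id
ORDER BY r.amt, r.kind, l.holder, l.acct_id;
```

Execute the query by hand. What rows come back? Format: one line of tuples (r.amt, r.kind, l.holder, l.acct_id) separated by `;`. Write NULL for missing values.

INNER JOIN keeps only pairs where the ON condition holds.
Matching on l.acct_id = r.acct_id.
- l row (acct_id=4): no match → dropped.
- l row (acct_id=2): no match → dropped.
- l row (acct_id=9): matches 2 r row(s) → 2 output row(s).
- l row (acct_id=9): matches 2 r row(s) → 2 output row(s).
After projecting and ordering:
r.amt | r.kind | l.holder | l.acct_id
349 | refund | Liam | 9
349 | refund | Omar | 9
454 | credit | Liam | 9
454 | credit | Omar | 9

(349, refund, Liam, 9); (349, refund, Omar, 9); (454, credit, Liam, 9); (454, credit, Omar, 9)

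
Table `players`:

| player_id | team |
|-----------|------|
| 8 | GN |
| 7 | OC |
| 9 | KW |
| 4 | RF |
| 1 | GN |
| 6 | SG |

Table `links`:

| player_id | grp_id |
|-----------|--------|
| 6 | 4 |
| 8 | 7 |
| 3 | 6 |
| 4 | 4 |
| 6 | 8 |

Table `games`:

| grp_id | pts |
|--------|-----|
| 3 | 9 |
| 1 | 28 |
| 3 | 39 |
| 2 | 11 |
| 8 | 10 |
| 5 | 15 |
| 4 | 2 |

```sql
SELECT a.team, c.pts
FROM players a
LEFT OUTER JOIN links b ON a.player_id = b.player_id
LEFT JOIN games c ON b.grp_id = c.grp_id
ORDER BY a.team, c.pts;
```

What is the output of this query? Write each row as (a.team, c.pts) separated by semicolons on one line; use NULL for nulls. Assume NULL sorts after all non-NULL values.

(GN, NULL); (GN, NULL); (KW, NULL); (OC, NULL); (RF, 2); (SG, 2); (SG, 10)

Step 1 — a LEFT JOIN b on player_id → 7 row(s).
Then LEFT JOIN `games c` on grp_id: each of those 7 rows is kept; rows whose b.grp_id has no match in c get NULL for c's columns.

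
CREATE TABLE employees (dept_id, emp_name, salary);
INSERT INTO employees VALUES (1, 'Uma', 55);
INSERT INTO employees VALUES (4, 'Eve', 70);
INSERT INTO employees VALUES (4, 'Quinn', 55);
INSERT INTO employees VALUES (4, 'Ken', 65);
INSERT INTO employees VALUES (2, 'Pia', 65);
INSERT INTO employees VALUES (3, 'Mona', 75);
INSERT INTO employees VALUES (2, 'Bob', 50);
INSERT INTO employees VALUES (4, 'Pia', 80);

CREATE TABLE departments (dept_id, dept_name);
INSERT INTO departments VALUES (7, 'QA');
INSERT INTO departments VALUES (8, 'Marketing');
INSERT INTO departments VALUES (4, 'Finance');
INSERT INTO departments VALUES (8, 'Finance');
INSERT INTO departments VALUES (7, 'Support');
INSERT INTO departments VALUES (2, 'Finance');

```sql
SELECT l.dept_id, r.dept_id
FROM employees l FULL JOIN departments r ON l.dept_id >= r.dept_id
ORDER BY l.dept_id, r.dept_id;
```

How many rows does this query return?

16

FULL OUTER JOIN keeps every row from both sides; unmatched rows get NULL for the other side's columns.
Matching on l.dept_id >= r.dept_id.
- l row (dept_id=1): no match → kept, r columns NULL.
- l row (dept_id=4): matches 2 r row(s) → 2 output row(s).
- l row (dept_id=4): matches 2 r row(s) → 2 output row(s).
- l row (dept_id=4): matches 2 r row(s) → 2 output row(s).
- l row (dept_id=2): matches 1 r row(s) → 1 output row(s).
- l row (dept_id=3): matches 1 r row(s) → 1 output row(s).
- l row (dept_id=2): matches 1 r row(s) → 1 output row(s).
- l row (dept_id=4): matches 2 r row(s) → 2 output row(s).
- 4 row(s) from r found no l partner → padded with NULL.
Total: 11 matched + 5 padded = 16 rows.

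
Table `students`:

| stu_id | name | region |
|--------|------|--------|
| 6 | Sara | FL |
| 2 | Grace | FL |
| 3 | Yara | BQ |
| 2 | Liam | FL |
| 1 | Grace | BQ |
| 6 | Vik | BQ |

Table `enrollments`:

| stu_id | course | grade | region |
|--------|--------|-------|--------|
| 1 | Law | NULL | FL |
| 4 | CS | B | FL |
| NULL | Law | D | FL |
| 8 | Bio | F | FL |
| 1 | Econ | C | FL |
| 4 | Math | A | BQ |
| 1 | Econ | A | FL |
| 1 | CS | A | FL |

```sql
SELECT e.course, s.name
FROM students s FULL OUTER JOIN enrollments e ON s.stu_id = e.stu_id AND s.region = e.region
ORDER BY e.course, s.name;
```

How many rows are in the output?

14

FULL OUTER JOIN keeps every row from both sides; unmatched rows get NULL for the other side's columns.
Matching on s.stu_id = e.stu_id AND s.region = e.region. A NULL in a compared column never satisfies the condition.
- stu_id=6, region=FL: no e row matches, row kept with e columns NULL.
- stu_id=2, region=FL: no e row matches, row kept with e columns NULL.
- stu_id=3, region=BQ: no e row matches, row kept with e columns NULL.
- stu_id=2, region=FL: no e row matches, row kept with e columns NULL.
- stu_id=1, region=BQ: no e row matches, row kept with e columns NULL.
- stu_id=6, region=BQ: no e row matches, row kept with e columns NULL.
- 8 e row(s) had no s match → kept, s columns NULL.
Total: 0 matched + 14 padded = 14 rows.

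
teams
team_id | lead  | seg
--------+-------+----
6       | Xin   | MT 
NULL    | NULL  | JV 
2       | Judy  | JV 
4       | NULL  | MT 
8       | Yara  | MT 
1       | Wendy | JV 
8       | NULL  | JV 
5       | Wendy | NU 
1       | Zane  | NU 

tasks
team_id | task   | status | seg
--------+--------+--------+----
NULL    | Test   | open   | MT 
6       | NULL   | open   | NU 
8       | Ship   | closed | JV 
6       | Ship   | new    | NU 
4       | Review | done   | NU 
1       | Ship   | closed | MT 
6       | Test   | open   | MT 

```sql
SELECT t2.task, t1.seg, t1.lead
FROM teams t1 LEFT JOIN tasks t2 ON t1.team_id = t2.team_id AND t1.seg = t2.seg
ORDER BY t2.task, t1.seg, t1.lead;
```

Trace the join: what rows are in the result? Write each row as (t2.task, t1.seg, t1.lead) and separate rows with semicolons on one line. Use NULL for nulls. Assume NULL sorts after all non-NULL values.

LEFT JOIN keeps every row from `teams`; unmatched rows get NULL for `tasks`'s columns.
Matching on t1.team_id = t2.team_id AND t1.seg = t2.seg. A NULL in a compared column never satisfies the condition.
- t1 row (team_id=6, seg=MT): matches 1 t2 row(s) → 1 output row(s).
- t1 row (team_id=NULL, seg=JV): no match → kept, t2 columns NULL.
- t1 row (team_id=2, seg=JV): no match → kept, t2 columns NULL.
- t1 row (team_id=4, seg=MT): no match → kept, t2 columns NULL.
- t1 row (team_id=8, seg=MT): no match → kept, t2 columns NULL.
- t1 row (team_id=1, seg=JV): no match → kept, t2 columns NULL.
- t1 row (team_id=8, seg=JV): matches 1 t2 row(s) → 1 output row(s).
- t1 row (team_id=5, seg=NU): no match → kept, t2 columns NULL.
- t1 row (team_id=1, seg=NU): no match → kept, t2 columns NULL.
After projecting and ordering:
t2.task | t1.seg | t1.lead
Ship | JV | NULL
Test | MT | Xin
NULL | JV | Judy
NULL | JV | Wendy
NULL | JV | NULL
NULL | MT | Yara
NULL | MT | NULL
NULL | NU | Wendy
NULL | NU | Zane

(Ship, JV, NULL); (Test, MT, Xin); (NULL, JV, Judy); (NULL, JV, Wendy); (NULL, JV, NULL); (NULL, MT, Yara); (NULL, MT, NULL); (NULL, NU, Wendy); (NULL, NU, Zane)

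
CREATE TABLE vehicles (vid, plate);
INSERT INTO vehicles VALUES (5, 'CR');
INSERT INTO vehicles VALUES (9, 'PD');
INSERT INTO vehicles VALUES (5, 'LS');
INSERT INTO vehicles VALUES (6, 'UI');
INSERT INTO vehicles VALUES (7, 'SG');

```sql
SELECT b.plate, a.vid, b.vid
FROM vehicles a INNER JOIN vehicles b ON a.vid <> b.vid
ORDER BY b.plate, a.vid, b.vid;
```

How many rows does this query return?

18

INNER JOIN keeps only pairs where the ON condition holds.
Matching on a.vid <> b.vid.
Matched pairs: 18.
Total: 18 rows.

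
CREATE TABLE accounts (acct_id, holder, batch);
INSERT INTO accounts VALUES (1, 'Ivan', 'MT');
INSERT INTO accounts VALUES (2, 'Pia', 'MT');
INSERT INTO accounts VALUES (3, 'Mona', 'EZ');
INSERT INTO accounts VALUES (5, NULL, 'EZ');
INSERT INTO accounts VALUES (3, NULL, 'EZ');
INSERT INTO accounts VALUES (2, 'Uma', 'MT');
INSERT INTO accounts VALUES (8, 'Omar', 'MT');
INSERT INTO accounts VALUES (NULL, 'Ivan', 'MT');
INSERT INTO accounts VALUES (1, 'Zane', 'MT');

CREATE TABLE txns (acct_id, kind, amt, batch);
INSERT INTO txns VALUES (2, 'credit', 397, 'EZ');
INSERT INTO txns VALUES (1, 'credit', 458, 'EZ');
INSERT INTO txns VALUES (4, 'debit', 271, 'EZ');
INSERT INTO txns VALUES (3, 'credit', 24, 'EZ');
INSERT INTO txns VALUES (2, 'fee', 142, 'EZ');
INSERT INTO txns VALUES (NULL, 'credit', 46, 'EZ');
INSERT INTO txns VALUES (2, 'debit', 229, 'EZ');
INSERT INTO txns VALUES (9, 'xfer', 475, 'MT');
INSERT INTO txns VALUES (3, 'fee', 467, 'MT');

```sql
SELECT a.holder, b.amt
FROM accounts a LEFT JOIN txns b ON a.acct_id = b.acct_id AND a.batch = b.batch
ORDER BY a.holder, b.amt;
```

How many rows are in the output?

LEFT JOIN keeps every row from `accounts`; unmatched rows get NULL for `txns`'s columns.
Matching on a.acct_id = b.acct_id AND a.batch = b.batch. A NULL in a compared column never satisfies the condition.
Matched pairs: 2; unmatched a rows kept: 7.
Total: 2 matched + 7 padded = 9 rows.

9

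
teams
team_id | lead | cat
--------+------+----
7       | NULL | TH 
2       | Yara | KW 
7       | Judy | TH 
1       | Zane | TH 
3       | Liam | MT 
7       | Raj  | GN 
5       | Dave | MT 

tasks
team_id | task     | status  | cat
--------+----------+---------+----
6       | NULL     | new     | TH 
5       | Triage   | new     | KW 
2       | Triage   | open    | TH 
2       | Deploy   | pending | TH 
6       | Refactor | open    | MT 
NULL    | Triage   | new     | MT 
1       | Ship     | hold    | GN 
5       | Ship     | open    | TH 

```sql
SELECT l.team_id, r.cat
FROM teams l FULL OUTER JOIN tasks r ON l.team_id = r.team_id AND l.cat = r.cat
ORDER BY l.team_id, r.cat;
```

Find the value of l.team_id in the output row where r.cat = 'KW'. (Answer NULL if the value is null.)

FULL OUTER JOIN keeps every row from both sides; unmatched rows get NULL for the other side's columns.
Matching on l.team_id = r.team_id AND l.cat = r.cat. A NULL in a compared column never satisfies the condition.
- l (team_id=7, cat=TH) has no partner → padded with NULL.
- l (team_id=2, cat=KW) has no partner → padded with NULL.
- l (team_id=7, cat=TH) has no partner → padded with NULL.
- l (team_id=1, cat=TH) has no partner → padded with NULL.
- l (team_id=3, cat=MT) has no partner → padded with NULL.
- l (team_id=7, cat=GN) has no partner → padded with NULL.
- l (team_id=5, cat=MT) has no partner → padded with NULL.
- 8 row(s) from r found no l partner → padded with NULL.

NULL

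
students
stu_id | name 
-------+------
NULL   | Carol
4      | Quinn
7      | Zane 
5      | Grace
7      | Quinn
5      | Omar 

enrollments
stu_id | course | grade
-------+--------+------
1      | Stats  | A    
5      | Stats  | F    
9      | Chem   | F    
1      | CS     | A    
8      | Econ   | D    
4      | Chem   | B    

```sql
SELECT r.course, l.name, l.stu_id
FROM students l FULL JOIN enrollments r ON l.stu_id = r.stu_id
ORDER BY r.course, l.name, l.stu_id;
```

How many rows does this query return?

FULL OUTER JOIN keeps every row from both sides; unmatched rows get NULL for the other side's columns.
Matching on l.stu_id = r.stu_id. A NULL in a compared column never satisfies the condition.
Matched pairs: 3; unmatched l rows kept: 3; unmatched r rows kept: 4.
Total: 3 matched + 7 padded = 10 rows.

10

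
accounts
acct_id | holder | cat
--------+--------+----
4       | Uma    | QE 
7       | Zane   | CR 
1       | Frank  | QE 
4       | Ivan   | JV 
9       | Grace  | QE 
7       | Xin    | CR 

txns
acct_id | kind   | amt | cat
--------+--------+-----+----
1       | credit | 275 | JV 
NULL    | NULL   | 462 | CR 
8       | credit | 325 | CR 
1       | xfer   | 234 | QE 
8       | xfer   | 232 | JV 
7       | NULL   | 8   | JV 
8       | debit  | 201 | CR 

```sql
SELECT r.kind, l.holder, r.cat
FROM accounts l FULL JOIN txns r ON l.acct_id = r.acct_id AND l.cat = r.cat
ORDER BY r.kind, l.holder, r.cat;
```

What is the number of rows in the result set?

FULL OUTER JOIN keeps every row from both sides; unmatched rows get NULL for the other side's columns.
Matching on l.acct_id = r.acct_id AND l.cat = r.cat. A NULL in a compared column never satisfies the condition.
- l[0] acct_id=4, cat=QE → no match; kept with NULLs on the r side.
- l[1] acct_id=7, cat=CR → no match; kept with NULLs on the r side.
- l[2] acct_id=1, cat=QE → 1 match(es) in r → 1 row(s).
- l[3] acct_id=4, cat=JV → no match; kept with NULLs on the r side.
- l[4] acct_id=9, cat=QE → no match; kept with NULLs on the r side.
- l[5] acct_id=7, cat=CR → no match; kept with NULLs on the r side.
- plus 6 unmatched r row(s), each kept with NULL l columns.
Total: 1 matched + 11 padded = 12 rows.

12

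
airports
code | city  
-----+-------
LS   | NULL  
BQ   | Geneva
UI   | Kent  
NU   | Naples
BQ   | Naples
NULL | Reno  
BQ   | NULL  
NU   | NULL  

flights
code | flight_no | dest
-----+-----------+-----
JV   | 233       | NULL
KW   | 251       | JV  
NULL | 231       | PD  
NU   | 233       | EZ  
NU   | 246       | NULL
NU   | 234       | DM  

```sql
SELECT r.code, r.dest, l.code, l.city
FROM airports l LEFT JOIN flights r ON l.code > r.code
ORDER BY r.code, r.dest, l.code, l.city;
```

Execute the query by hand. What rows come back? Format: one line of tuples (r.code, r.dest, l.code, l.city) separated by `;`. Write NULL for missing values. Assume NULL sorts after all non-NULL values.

(JV, NULL, LS, NULL); (JV, NULL, NU, Naples); (JV, NULL, NU, NULL); (JV, NULL, UI, Kent); (KW, JV, LS, NULL); (KW, JV, NU, Naples); (KW, JV, NU, NULL); (KW, JV, UI, Kent); (NU, DM, UI, Kent); (NU, EZ, UI, Kent); (NU, NULL, UI, Kent); (NULL, NULL, BQ, Geneva); (NULL, NULL, BQ, Naples); (NULL, NULL, BQ, NULL); (NULL, NULL, NULL, Reno)

LEFT JOIN keeps every row from `airports`; unmatched rows get NULL for `flights`'s columns.
Matching on l.code > r.code. A NULL in a compared column never satisfies the condition.
- l (code=LS) pairs with 2 row(s) of r.
- l (code=BQ) has no partner → padded with NULL.
- l (code=UI) pairs with 5 row(s) of r.
- l (code=NU) pairs with 2 row(s) of r.
- l (code=BQ) has no partner → padded with NULL.
- l (code=NULL) has no partner → padded with NULL.
- l (code=BQ) has no partner → padded with NULL.
- l (code=NU) pairs with 2 row(s) of r.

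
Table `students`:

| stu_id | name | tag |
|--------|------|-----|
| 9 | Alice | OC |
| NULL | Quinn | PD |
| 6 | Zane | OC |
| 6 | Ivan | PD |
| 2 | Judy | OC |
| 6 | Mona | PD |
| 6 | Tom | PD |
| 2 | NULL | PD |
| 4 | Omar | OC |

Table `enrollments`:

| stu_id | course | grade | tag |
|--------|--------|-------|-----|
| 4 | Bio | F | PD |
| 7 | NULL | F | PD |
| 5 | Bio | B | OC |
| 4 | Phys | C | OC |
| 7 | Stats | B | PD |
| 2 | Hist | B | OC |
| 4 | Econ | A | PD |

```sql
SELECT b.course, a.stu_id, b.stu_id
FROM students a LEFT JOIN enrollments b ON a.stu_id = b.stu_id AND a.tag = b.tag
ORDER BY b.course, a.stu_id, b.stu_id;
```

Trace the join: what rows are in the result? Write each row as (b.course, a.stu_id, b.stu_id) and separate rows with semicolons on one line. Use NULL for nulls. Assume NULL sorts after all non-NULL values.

(Hist, 2, 2); (Phys, 4, 4); (NULL, 2, NULL); (NULL, 6, NULL); (NULL, 6, NULL); (NULL, 6, NULL); (NULL, 6, NULL); (NULL, 9, NULL); (NULL, NULL, NULL)

LEFT JOIN keeps every row from `students`; unmatched rows get NULL for `enrollments`'s columns.
Matching on a.stu_id = b.stu_id AND a.tag = b.tag. A NULL in a compared column never satisfies the condition.
- a (stu_id=9, tag=OC) has no partner → padded with NULL.
- a (stu_id=NULL, tag=PD) has no partner → padded with NULL.
- a (stu_id=6, tag=OC) has no partner → padded with NULL.
- a (stu_id=6, tag=PD) has no partner → padded with NULL.
- a (stu_id=2, tag=OC) pairs with 1 row(s) of b.
- a (stu_id=6, tag=PD) has no partner → padded with NULL.
- a (stu_id=6, tag=PD) has no partner → padded with NULL.
- a (stu_id=2, tag=PD) has no partner → padded with NULL.
- a (stu_id=4, tag=OC) pairs with 1 row(s) of b.
After projecting and ordering:
b.course | a.stu_id | b.stu_id
Hist | 2 | 2
Phys | 4 | 4
NULL | 2 | NULL
NULL | 6 | NULL
NULL | 6 | NULL
NULL | 6 | NULL
NULL | 6 | NULL
NULL | 9 | NULL
NULL | NULL | NULL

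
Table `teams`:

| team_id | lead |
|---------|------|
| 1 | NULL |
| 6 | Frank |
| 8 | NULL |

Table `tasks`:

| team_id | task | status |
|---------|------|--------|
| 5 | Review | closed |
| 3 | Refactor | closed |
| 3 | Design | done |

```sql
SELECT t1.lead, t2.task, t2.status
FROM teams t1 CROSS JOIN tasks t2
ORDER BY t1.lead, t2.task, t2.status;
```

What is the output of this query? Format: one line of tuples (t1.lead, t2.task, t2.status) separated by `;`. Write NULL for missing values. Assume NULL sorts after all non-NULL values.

(Frank, Design, done); (Frank, Refactor, closed); (Frank, Review, closed); (NULL, Design, done); (NULL, Design, done); (NULL, Refactor, closed); (NULL, Refactor, closed); (NULL, Review, closed); (NULL, Review, closed)

CROSS JOIN pairs every row of `teams` with every row of `tasks`: 3 × 3 = 9 rows.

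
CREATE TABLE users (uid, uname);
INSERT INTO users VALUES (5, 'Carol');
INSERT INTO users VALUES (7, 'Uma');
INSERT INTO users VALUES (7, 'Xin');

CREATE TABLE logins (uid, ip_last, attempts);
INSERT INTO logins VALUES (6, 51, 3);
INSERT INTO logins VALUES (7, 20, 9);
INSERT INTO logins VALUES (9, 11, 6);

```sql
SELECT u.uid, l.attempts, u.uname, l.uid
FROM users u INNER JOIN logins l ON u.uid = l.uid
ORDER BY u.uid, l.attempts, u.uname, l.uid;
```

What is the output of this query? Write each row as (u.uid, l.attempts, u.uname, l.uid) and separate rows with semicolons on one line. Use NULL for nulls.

(7, 9, Uma, 7); (7, 9, Xin, 7)

INNER JOIN keeps only pairs where the ON condition holds.
Matching on u.uid = l.uid.
Matched pairs: 2.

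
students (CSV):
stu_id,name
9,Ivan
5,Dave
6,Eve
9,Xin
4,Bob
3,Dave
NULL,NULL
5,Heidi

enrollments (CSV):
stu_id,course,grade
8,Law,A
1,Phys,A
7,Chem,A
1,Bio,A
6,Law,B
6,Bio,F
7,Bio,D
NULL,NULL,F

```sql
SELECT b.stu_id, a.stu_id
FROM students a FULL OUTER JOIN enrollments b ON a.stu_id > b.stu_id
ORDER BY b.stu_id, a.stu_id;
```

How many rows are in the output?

FULL OUTER JOIN keeps every row from both sides; unmatched rows get NULL for the other side's columns.
Matching on a.stu_id > b.stu_id. A NULL in a compared column never satisfies the condition.
Matched pairs: 24; unmatched a rows kept: 1; unmatched b rows kept: 1.
Total: 24 matched + 2 padded = 26 rows.

26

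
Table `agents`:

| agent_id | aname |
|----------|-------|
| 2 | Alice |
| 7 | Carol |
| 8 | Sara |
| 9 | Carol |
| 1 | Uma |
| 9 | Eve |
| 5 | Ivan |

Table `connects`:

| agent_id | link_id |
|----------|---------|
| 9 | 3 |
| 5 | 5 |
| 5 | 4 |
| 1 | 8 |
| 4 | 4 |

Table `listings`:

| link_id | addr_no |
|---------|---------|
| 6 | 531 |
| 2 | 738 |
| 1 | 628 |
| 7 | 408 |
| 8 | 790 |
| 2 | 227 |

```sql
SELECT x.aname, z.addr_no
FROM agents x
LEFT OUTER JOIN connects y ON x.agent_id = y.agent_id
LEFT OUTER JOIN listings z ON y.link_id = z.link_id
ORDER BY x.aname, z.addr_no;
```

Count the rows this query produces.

8

Step 1 — x LEFT JOIN y on agent_id → 8 row(s).
Then LEFT JOIN `listings z` on link_id: each of those 8 rows is kept; rows whose y.link_id has no match in z get NULL for z's columns.
Result: 8 row(s).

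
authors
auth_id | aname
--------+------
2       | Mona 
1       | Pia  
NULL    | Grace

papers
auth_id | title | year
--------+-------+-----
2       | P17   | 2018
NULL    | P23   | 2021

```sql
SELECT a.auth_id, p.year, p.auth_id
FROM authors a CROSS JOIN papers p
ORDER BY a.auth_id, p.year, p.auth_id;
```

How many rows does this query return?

6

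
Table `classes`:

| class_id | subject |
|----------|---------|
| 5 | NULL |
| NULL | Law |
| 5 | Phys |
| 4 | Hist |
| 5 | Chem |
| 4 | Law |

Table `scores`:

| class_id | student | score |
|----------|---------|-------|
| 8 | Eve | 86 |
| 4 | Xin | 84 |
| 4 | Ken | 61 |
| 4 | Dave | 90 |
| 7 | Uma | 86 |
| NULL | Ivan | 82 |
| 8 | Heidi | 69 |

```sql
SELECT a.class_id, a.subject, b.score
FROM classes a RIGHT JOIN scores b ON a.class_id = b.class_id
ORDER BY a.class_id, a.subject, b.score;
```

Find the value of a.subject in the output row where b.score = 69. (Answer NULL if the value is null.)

NULL

RIGHT JOIN keeps every row from `scores`; unmatched rows get NULL for `classes`'s columns.
Matching on a.class_id = b.class_id. A NULL in a compared column never satisfies the condition.
Matched pairs: 6; unmatched b rows kept: 4.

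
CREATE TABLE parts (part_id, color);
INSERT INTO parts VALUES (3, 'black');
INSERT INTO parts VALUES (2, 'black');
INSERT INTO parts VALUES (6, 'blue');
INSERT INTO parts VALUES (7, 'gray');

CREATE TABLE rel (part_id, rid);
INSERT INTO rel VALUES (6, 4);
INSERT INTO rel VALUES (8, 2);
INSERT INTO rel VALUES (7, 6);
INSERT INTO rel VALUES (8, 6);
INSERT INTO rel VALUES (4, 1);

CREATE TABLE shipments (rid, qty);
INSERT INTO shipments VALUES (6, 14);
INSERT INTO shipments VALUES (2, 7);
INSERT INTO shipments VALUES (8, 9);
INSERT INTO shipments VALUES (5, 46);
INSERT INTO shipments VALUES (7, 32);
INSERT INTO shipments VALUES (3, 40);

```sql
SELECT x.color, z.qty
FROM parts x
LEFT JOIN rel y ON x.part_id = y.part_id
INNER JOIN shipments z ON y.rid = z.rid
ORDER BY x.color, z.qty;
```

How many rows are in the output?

1

Step 1 — x LEFT JOIN y on part_id → 4 row(s).
Then INNER JOIN `shipments z` on rid: keep only rows whose y.rid appears in z.
Result: 1 row(s).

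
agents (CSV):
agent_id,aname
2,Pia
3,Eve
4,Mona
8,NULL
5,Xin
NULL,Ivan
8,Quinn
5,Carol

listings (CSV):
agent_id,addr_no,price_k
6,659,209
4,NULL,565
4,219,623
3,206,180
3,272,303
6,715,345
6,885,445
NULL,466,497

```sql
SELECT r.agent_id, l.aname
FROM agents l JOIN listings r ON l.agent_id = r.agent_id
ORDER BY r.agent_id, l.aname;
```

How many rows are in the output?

INNER JOIN keeps only pairs where the ON condition holds.
Matching on l.agent_id = r.agent_id. A NULL in a compared column never satisfies the condition.
- agent_id=2: no matching r row, dropped.
- agent_id=3: 2 matching r row(s), so 2 row(s) emitted.
- agent_id=4: 2 matching r row(s), so 2 row(s) emitted.
- agent_id=8: no matching r row, dropped.
- agent_id=5: no matching r row, dropped.
- agent_id=NULL: no matching r row, dropped.
- agent_id=8: no matching r row, dropped.
- agent_id=5: no matching r row, dropped.
Total: 4 rows.

4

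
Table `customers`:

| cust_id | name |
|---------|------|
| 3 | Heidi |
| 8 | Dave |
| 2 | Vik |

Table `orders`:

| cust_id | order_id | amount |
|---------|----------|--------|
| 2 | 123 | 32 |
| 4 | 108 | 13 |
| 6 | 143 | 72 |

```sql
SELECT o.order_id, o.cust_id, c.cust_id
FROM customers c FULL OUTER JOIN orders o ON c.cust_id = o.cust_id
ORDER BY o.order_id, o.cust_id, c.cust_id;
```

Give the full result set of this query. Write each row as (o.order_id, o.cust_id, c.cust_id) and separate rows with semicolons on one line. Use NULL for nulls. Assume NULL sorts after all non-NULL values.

(108, 4, NULL); (123, 2, 2); (143, 6, NULL); (NULL, NULL, 3); (NULL, NULL, 8)

FULL OUTER JOIN keeps every row from both sides; unmatched rows get NULL for the other side's columns.
Matching on c.cust_id = o.cust_id.
Matched pairs: 1; unmatched c rows kept: 2; unmatched o rows kept: 2.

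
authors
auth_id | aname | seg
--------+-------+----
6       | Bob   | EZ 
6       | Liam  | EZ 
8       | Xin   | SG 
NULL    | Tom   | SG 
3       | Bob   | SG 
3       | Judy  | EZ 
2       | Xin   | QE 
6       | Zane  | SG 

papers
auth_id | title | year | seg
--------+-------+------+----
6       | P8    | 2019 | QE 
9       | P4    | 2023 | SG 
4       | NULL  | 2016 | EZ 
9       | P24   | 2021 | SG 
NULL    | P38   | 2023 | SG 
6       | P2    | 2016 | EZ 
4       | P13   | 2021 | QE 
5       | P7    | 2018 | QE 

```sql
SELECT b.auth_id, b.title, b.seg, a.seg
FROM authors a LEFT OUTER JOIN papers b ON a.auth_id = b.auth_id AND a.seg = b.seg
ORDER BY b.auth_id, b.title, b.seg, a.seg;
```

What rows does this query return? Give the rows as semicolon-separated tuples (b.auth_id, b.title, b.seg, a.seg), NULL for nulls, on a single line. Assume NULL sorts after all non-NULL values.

(6, P2, EZ, EZ); (6, P2, EZ, EZ); (NULL, NULL, NULL, EZ); (NULL, NULL, NULL, QE); (NULL, NULL, NULL, SG); (NULL, NULL, NULL, SG); (NULL, NULL, NULL, SG); (NULL, NULL, NULL, SG)

LEFT JOIN keeps every row from `authors`; unmatched rows get NULL for `papers`'s columns.
Matching on a.auth_id = b.auth_id AND a.seg = b.seg. A NULL in a compared column never satisfies the condition.
Matched pairs: 2; unmatched a rows kept: 6.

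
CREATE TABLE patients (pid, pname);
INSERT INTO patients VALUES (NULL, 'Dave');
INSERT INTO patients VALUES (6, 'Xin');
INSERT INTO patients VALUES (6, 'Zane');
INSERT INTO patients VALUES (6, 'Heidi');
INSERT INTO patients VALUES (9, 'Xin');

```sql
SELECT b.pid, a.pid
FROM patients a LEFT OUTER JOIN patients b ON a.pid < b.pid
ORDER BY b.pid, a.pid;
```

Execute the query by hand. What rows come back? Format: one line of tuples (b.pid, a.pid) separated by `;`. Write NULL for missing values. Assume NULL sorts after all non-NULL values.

LEFT JOIN keeps every row from `patients a`; unmatched rows get NULL for `patients b`'s columns.
Matching on a.pid < b.pid. A NULL in a compared column never satisfies the condition.
- a[0] pid=NULL → no match; kept with NULLs on the b side.
- a[1] pid=6 → 1 match(es) in b → 1 row(s).
- a[2] pid=6 → 1 match(es) in b → 1 row(s).
- a[3] pid=6 → 1 match(es) in b → 1 row(s).
- a[4] pid=9 → no match; kept with NULLs on the b side.
After projecting and ordering:
b.pid | a.pid
9 | 6
9 | 6
9 | 6
NULL | 9
NULL | NULL

(9, 6); (9, 6); (9, 6); (NULL, 9); (NULL, NULL)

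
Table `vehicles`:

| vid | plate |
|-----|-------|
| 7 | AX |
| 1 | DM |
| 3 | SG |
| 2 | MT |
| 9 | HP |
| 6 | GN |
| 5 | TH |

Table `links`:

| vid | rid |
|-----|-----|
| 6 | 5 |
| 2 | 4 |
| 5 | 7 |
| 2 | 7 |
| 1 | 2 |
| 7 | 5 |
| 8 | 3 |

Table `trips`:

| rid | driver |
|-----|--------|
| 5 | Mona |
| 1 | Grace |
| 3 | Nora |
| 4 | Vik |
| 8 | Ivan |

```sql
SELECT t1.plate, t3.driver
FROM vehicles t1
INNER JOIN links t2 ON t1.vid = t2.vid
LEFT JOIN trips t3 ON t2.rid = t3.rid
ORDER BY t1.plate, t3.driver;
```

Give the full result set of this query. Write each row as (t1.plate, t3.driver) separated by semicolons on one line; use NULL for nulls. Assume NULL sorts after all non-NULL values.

(AX, Mona); (DM, NULL); (GN, Mona); (MT, Vik); (MT, NULL); (TH, NULL)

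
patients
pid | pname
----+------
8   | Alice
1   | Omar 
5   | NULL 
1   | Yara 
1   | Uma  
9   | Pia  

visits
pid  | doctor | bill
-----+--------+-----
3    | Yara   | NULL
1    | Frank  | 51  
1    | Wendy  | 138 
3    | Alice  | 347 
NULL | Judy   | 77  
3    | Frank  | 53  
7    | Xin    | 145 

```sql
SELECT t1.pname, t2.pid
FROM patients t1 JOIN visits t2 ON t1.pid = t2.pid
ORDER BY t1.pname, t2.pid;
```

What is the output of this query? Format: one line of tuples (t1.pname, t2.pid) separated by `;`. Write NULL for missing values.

(Omar, 1); (Omar, 1); (Uma, 1); (Uma, 1); (Yara, 1); (Yara, 1)

INNER JOIN keeps only pairs where the ON condition holds.
Matching on t1.pid = t2.pid. A NULL in a compared column never satisfies the condition.
- t1 (pid=8) has no partner → excluded.
- t1 (pid=1) pairs with 2 row(s) of t2.
- t1 (pid=5) has no partner → excluded.
- t1 (pid=1) pairs with 2 row(s) of t2.
- t1 (pid=1) pairs with 2 row(s) of t2.
- t1 (pid=9) has no partner → excluded.
After projecting and ordering:
t1.pname | t2.pid
Omar | 1
Omar | 1
Uma | 1
Uma | 1
Yara | 1
Yara | 1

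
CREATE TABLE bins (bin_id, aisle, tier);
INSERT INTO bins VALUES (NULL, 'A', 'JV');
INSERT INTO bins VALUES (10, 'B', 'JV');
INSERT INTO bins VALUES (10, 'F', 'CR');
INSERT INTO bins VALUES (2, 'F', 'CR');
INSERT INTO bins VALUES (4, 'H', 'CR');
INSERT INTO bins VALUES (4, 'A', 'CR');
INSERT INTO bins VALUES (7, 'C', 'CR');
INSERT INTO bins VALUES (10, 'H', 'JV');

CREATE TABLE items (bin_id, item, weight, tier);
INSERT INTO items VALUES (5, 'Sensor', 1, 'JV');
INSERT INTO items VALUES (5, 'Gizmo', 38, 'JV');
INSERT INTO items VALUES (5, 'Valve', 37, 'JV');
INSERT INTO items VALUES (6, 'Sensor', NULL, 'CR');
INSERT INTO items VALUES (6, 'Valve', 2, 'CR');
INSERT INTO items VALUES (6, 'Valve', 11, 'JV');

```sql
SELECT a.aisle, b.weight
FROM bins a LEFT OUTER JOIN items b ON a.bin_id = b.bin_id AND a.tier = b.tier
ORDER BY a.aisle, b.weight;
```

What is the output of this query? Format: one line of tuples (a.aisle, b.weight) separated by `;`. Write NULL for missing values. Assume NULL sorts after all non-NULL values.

LEFT JOIN keeps every row from `bins`; unmatched rows get NULL for `items`'s columns.
Matching on a.bin_id = b.bin_id AND a.tier = b.tier. A NULL in a compared column never satisfies the condition.
- a[0] bin_id=NULL, tier=JV → no match; kept with NULLs on the b side.
- a[1] bin_id=10, tier=JV → no match; kept with NULLs on the b side.
- a[2] bin_id=10, tier=CR → no match; kept with NULLs on the b side.
- a[3] bin_id=2, tier=CR → no match; kept with NULLs on the b side.
- a[4] bin_id=4, tier=CR → no match; kept with NULLs on the b side.
- a[5] bin_id=4, tier=CR → no match; kept with NULLs on the b side.
- a[6] bin_id=7, tier=CR → no match; kept with NULLs on the b side.
- a[7] bin_id=10, tier=JV → no match; kept with NULLs on the b side.
After projecting and ordering:
a.aisle | b.weight
A | NULL
A | NULL
B | NULL
C | NULL
F | NULL
F | NULL
H | NULL
H | NULL

(A, NULL); (A, NULL); (B, NULL); (C, NULL); (F, NULL); (F, NULL); (H, NULL); (H, NULL)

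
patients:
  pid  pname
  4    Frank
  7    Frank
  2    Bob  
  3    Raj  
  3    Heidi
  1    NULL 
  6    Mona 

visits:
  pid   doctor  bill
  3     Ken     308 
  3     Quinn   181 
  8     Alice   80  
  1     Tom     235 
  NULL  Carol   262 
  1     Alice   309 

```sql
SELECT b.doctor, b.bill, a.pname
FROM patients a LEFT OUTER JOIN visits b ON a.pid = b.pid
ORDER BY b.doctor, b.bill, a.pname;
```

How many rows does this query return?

10

LEFT JOIN keeps every row from `patients`; unmatched rows get NULL for `visits`'s columns.
Matching on a.pid = b.pid. A NULL in a compared column never satisfies the condition.
Matched pairs: 6; unmatched a rows kept: 4.
Total: 6 matched + 4 padded = 10 rows.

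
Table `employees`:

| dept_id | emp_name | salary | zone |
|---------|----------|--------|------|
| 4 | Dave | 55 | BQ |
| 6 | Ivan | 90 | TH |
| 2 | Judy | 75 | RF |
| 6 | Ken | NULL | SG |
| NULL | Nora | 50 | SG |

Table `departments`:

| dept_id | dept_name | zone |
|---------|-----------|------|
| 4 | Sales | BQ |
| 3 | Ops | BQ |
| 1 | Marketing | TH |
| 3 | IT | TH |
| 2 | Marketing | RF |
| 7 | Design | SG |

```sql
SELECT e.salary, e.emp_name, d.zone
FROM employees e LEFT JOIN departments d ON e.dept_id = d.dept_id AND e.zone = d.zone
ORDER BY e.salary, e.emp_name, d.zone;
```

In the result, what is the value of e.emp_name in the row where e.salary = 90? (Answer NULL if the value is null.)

Ivan

LEFT JOIN keeps every row from `employees`; unmatched rows get NULL for `departments`'s columns.
Matching on e.dept_id = d.dept_id AND e.zone = d.zone. A NULL in a compared column never satisfies the condition.
Matched pairs: 2; unmatched e rows kept: 3.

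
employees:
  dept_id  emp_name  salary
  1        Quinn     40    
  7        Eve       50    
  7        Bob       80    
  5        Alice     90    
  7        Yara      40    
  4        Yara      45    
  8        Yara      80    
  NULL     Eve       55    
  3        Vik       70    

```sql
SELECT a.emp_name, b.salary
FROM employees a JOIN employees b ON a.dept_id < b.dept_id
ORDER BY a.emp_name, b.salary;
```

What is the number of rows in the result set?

25

INNER JOIN keeps only pairs where the ON condition holds.
Matching on a.dept_id < b.dept_id. A NULL in a compared column never satisfies the condition.
Matched pairs: 25.
Total: 25 rows.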